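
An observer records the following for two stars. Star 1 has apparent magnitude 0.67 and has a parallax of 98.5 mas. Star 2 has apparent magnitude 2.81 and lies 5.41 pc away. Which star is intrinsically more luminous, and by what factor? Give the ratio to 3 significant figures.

Star 1: p = 98.5 mas = 0.0985″ → d = 1/p = 10.15 pc
Star 1: M = m − 5 log₁₀ d + 5 = 0.67 − 5·1.0066 + 5 = 0.637
Star 2: M = m − 5 log₁₀ d + 5 = 2.81 − 5·0.7332 + 5 = 4.144
ΔM = M_1 − M_2 = 0.637 − (4.144) = -3.507; smaller M is more luminous → Star 1.
L ratio = 10^(0.4 |ΔM|) = 10^1.403 = 25.28

Star 1 is more luminous, by a factor of 25.3.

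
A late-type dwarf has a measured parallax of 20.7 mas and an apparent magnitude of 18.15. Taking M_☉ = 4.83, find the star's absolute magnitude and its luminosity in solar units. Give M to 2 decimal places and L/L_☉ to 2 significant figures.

M ≈ 14.73; L/L_☉ ≈ 1.1×10^-4

d = 1/p = 1000/20.7 mas = 48.31 pc
M = m − 5 log₁₀ d + 5 = 18.15 − 5·1.6840 + 5 = 14.730
M − M_☉ = 14.730 − 4.83 = 9.900
L/L_☉ = 10^(−0.4 × 9.900) = 1.097×10^-4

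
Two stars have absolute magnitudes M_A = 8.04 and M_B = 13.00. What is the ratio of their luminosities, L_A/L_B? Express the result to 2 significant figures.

L_A/L_B ≈ 96

ΔM = M_A − M_B = -4.96
L_A/L_B = 10^(−0.4 ΔM) = 10^1.984 = 96.38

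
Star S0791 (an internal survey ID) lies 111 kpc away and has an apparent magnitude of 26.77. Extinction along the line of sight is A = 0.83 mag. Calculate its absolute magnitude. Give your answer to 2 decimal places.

d = 111 kpc = 111000 pc
5 log₁₀(d/10 pc) = 5 log₁₀(111000) − 5 = 20.227
M = m − 5 log₁₀(d/10) − A = 26.77 − 20.227 − 0.83 = 5.713

M ≈ 5.71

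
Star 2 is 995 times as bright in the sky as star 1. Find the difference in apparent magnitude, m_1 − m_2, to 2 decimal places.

Pogson: Δm = −2.5 log₁₀(ratio) = −2.5 log₁₀(995) = −2.5 × 2.9978 = -7.495
Star 2 is brighter so has the smaller magnitude: m_1 − m_2 is positive.

m_1 − m_2 ≈ 7.49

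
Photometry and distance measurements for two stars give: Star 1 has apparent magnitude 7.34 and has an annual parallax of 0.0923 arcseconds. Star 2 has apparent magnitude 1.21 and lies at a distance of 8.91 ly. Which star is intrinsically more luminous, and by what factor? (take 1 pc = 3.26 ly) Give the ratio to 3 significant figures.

Star 1: d = 1/p = 1/0.0923″ = 10.83 pc
Star 1: M = m − 5 log₁₀ d + 5 = 7.34 − 5·1.0348 + 5 = 7.166
Star 2: d = 8.91 ly / 3.26 = 2.733 pc
Star 2: M = m − 5 log₁₀ d + 5 = 1.21 − 5·0.4367 + 5 = 4.027
ΔM = M_1 − M_2 = 7.166 − (4.027) = 3.139; smaller M is more luminous → Star 2.
L ratio = 10^(0.4 |ΔM|) = 10^1.256 = 18.02

Star 2 is more luminous, by a factor of 18.0.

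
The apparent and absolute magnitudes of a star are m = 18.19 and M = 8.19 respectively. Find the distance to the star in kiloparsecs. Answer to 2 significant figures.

Distance modulus: m − M = 18.19 − (8.19) = 10.000
m − M = 5 log₁₀ d − 5
log₁₀ d = (m − M)/5 + 1 = 3.0000
d = 10^3.0000 = 1000 pc
= 1.000 kpc

d ≈ 1.0 kpc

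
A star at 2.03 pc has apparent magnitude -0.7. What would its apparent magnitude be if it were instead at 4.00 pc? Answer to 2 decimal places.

m ≈ 0.77

Flux ∝ 1/d², so Δm = 5 log₁₀(d₂/d₁) = 5 log₁₀(4.00/2.03) = 1.473
m₂ = m₁ + Δm = -0.7 + (1.473) = 0.773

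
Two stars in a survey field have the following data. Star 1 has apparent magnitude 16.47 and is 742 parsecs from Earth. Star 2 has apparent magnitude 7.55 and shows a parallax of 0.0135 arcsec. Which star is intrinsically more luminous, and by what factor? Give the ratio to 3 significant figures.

Star 2 is more luminous, by a factor of 36.9.

Star 1: M = m − 5 log₁₀ d + 5 = 16.47 − 5·2.8704 + 5 = 7.118
Star 2: d = 1/p = 1/0.0135″ = 74.07 pc
Star 2: M = m − 5 log₁₀ d + 5 = 7.55 − 5·1.8697 + 5 = 3.202
ΔM = M_1 − M_2 = 7.118 − (3.202) = 3.916; smaller M is more luminous → Star 2.
L ratio = 10^(0.4 |ΔM|) = 10^1.567 = 36.86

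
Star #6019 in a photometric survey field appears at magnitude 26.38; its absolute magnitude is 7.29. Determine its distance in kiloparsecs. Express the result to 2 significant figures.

Distance modulus: m − M = 26.38 − (7.29) = 19.090
m − M = 5 log₁₀ d − 5
log₁₀ d = (m − M)/5 + 1 = 4.8180
d = 10^4.8180 = 65770 pc
= 65.77 kpc

d ≈ 66 kpc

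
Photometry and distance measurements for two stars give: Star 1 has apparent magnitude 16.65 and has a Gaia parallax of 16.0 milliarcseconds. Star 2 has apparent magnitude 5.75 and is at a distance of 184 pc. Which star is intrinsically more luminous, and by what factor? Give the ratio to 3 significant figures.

Star 2 is more luminous, by a factor of 199000.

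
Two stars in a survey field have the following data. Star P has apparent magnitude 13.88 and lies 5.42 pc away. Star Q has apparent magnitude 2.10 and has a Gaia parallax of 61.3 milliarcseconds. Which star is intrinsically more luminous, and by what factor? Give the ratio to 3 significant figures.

Star P: M = m − 5 log₁₀ d + 5 = 13.88 − 5·0.7340 + 5 = 15.210
Star Q: p = 61.3 mas = 0.0613″ → d = 1/p = 16.31 pc
Star Q: M = m − 5 log₁₀ d + 5 = 2.10 − 5·1.2125 + 5 = 1.037
ΔM = M_P − M_Q = 15.210 − (1.037) = 14.173; smaller M is more luminous → Star Q.
L ratio = 10^(0.4 |ΔM|) = 10^5.669 = 466700

Star Q is more luminous, by a factor of 467000.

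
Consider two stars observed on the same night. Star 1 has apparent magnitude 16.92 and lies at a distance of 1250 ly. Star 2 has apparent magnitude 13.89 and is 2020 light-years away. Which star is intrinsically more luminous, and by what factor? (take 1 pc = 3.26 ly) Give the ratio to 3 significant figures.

Star 2 is more luminous, by a factor of 42.5.

Star 1: d = 1250 ly / 3.26 = 383.4 pc
Star 1: M = m − 5 log₁₀ d + 5 = 16.92 − 5·2.5837 + 5 = 9.002
Star 2: d = 2020 ly / 3.26 = 619.6 pc
Star 2: M = m − 5 log₁₀ d + 5 = 13.89 − 5·2.7921 + 5 = 4.929
ΔM = M_1 − M_2 = 9.002 − (4.929) = 4.072; smaller M is more luminous → Star 2.
L ratio = 10^(0.4 |ΔM|) = 10^1.629 = 42.55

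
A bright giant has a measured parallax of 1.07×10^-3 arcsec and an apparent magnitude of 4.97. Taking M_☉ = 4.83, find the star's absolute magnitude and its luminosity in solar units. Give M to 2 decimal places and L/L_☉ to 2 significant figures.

M ≈ -4.88; L/L_☉ ≈ 7700

d = 1/p = 1/1.07×10^-3″ = 934.6 pc
M = m − 5 log₁₀ d + 5 = 4.97 − 5·2.9706 + 5 = -4.883
M − M_☉ = -4.883 − 4.83 = -9.713
L/L_☉ = 10^(−0.4 × -9.713) = 7678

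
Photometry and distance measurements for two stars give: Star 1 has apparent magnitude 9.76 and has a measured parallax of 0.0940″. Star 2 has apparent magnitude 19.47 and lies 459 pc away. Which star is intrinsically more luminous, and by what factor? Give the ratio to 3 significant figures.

Star 1: d = 1/p = 1/0.0940″ = 10.64 pc
Star 1: M = m − 5 log₁₀ d + 5 = 9.76 − 5·1.0269 + 5 = 9.626
Star 2: M = m − 5 log₁₀ d + 5 = 19.47 − 5·2.6618 + 5 = 11.161
ΔM = M_1 − M_2 = 9.626 − (11.161) = -1.535; smaller M is more luminous → Star 1.
L ratio = 10^(0.4 |ΔM|) = 10^0.614 = 4.113

Star 1 is more luminous, by a factor of 4.11.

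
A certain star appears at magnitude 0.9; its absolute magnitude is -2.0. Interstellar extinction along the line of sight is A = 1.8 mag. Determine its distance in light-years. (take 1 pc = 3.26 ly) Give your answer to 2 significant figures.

d ≈ 54 ly

m − M = 5 log₁₀(d/10 pc) + A  ⇒  0.9 − (-2.0) − 1.8 = 5 log₁₀(d/10)
1.100 = 5 log₁₀(d/10)
log₁₀ d = (m − M − A)/5 + 1 = 1.2200
d = 10^1.2200 = 16.60 pc
= 54.10 ly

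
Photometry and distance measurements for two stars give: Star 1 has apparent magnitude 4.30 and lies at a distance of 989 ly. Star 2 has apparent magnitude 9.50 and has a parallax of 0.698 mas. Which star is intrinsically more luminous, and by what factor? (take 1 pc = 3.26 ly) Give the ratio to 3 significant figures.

Star 1 is more luminous, by a factor of 5.39.

Star 1: d = 989 ly / 3.26 = 303.4 pc
Star 1: M = m − 5 log₁₀ d + 5 = 4.30 − 5·2.4820 + 5 = -3.110
Star 2: p = 0.698 mas = 6.98×10^-4″ → d = 1/p = 1433 pc
Star 2: M = m − 5 log₁₀ d + 5 = 9.50 − 5·3.1561 + 5 = -1.281
ΔM = M_1 − M_2 = -3.110 − (-1.281) = -1.829; smaller M is more luminous → Star 1.
L ratio = 10^(0.4 |ΔM|) = 10^0.732 = 5.391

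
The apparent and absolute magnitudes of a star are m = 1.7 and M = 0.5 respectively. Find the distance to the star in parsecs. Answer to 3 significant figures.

d ≈ 17.4 pc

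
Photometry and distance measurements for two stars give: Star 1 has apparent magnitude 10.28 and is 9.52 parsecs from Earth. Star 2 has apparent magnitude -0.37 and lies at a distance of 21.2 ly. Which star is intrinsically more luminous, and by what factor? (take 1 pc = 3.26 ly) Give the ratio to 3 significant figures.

Star 2 is more luminous, by a factor of 8490.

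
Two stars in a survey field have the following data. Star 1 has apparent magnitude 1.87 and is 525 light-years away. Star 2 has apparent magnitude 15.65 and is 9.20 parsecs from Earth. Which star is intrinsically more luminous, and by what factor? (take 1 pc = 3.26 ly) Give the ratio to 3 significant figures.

Star 1 is more luminous, by a factor of 9.96×10^7.

Star 1: d = 525 ly / 3.26 = 161.0 pc
Star 1: M = m − 5 log₁₀ d + 5 = 1.87 − 5·2.2069 + 5 = -4.165
Star 2: M = m − 5 log₁₀ d + 5 = 15.65 − 5·0.9638 + 5 = 15.831
ΔM = M_1 − M_2 = -4.165 − (15.831) = -19.996; smaller M is more luminous → Star 1.
L ratio = 10^(0.4 |ΔM|) = 10^7.998 = 9.961×10^7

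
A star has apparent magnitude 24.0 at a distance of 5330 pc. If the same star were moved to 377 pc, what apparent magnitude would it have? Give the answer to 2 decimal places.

Flux ∝ 1/d², so Δm = 5 log₁₀(d₂/d₁) = 5 log₁₀(377/5330) = -5.752
m₂ = m₁ + Δm = 24.0 + (-5.752) = 18.248

m ≈ 18.25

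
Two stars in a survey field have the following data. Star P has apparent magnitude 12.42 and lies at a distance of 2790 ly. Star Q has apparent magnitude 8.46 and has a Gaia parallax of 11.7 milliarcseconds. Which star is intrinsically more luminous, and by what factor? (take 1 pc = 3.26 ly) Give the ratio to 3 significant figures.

Star P: d = 2790 ly / 3.26 = 855.8 pc
Star P: M = m − 5 log₁₀ d + 5 = 12.42 − 5·2.9324 + 5 = 2.758
Star Q: p = 11.7 mas = 0.0117″ → d = 1/p = 85.47 pc
Star Q: M = m − 5 log₁₀ d + 5 = 8.46 − 5·1.9318 + 5 = 3.801
ΔM = M_P − M_Q = 2.758 − (3.801) = -1.043; smaller M is more luminous → Star P.
L ratio = 10^(0.4 |ΔM|) = 10^0.417 = 2.613

Star P is more luminous, by a factor of 2.61.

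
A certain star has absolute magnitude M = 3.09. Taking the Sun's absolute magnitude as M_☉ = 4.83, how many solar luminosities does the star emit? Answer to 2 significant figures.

L/L_☉ ≈ 5.0

M − M_☉ = 3.09 − 4.83 = -1.740
L/L_☉ = 10^(−0.4 (M − M_☉)) = 10^0.696 = 4.966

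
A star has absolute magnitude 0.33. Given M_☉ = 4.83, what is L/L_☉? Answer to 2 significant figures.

L/L_☉ ≈ 63

M − M_☉ = 0.33 − 4.83 = -4.500
L/L_☉ = 10^(−0.4 (M − M_☉)) = 10^1.800 = 63.10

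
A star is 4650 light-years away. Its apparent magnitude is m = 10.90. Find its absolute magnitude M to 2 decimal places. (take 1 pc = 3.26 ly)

M ≈ 0.13

d = 4650 ly / 3.26 = 1426 pc
5 log₁₀(d/10 pc) = 5 log₁₀(1426) − 5 = 10.771
M = m − 5 log₁₀(d/10) = 10.90 − 10.771 = 0.129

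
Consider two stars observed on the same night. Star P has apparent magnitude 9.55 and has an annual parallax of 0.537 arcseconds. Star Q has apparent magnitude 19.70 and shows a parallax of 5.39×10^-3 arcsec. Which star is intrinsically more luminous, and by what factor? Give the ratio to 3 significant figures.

Star P is more luminous, by a factor of 1.16.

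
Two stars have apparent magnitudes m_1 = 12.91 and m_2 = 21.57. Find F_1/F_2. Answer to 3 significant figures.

F_1/F_2 ≈ 2910

Magnitude difference = -8.66
Flux ratio = 10^(−0.4 Δm) = 10^(−0.4 × -8.66) = 10^3.464 = 2911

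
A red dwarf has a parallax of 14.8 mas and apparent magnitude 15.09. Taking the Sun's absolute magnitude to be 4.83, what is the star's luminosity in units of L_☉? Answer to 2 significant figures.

L/L_☉ ≈ 3.6×10^-3

d = 1/p = 1000/14.8 mas = 67.57 pc
M = m − 5 log₁₀ d + 5 = 15.09 − 5·1.8297 + 5 = 10.941
M − M_☉ = 10.941 − 4.83 = 6.111
L/L_☉ = 10^(−0.4 × 6.111) = 3.593×10^-3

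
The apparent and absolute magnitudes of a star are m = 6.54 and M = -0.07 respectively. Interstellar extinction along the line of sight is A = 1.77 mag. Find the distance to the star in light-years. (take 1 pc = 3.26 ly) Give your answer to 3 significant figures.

d ≈ 303 ly

m − M = 5 log₁₀(d/10 pc) + A  ⇒  6.54 − (-0.07) − 1.77 = 5 log₁₀(d/10)
4.840 = 5 log₁₀(d/10)
log₁₀ d = (m − M − A)/5 + 1 = 1.9680
d = 10^1.9680 = 92.90 pc
= 302.8 ly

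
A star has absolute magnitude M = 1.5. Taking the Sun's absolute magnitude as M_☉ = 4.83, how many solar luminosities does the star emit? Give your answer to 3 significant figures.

M − M_☉ = 1.5 − 4.83 = -3.330
L/L_☉ = 10^(−0.4 (M − M_☉)) = 10^1.332 = 21.48

L/L_☉ ≈ 21.5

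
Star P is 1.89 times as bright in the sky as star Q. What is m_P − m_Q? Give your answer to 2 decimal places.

m_P − m_Q ≈ -0.69

Pogson: Δm = −2.5 log₁₀(ratio) = −2.5 log₁₀(1.89) = −2.5 × 0.2765 = -0.691
Star P is brighter, so it has the smaller magnitude: the difference is negative.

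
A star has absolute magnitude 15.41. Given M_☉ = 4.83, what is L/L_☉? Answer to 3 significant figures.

M − M_☉ = 15.41 − 4.83 = 10.580
L/L_☉ = 10^(−0.4 (M − M_☉)) = 10^-4.232 = 5.861×10^-5

L/L_☉ ≈ 5.86×10^-5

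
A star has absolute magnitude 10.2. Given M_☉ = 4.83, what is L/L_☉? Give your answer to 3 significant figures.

L/L_☉ ≈ 7.11×10^-3

M − M_☉ = 10.2 − 4.83 = 5.370
L/L_☉ = 10^(−0.4 (M − M_☉)) = 10^-2.148 = 7.112×10^-3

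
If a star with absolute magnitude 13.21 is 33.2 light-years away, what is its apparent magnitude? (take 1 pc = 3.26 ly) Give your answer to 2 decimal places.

m ≈ 13.25

d = 33.2 ly / 3.26 = 10.18 pc
m = M + 5 log₁₀ d − 5 = 13.21 + 5·1.0079 − 5 = 13.250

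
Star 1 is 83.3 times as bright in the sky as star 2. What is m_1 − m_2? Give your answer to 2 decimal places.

m_1 − m_2 ≈ -4.80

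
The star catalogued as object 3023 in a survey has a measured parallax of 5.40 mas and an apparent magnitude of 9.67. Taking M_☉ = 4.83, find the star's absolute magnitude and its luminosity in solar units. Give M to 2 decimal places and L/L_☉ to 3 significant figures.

M ≈ 3.33; L/L_☉ ≈ 3.97

d = 1/p = 1000/5.40 mas = 185.2 pc
M = m − 5 log₁₀ d + 5 = 9.67 − 5·2.2676 + 5 = 3.332
M − M_☉ = 3.332 − 4.83 = -1.498
L/L_☉ = 10^(−0.4 × -1.498) = 3.974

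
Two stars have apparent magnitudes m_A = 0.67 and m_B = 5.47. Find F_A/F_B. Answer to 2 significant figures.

F_A/F_B ≈ 83

Magnitude difference = -4.80
Flux ratio = 10^(−0.4 Δm) = 10^(−0.4 × -4.80) = 10^1.920 = 83.18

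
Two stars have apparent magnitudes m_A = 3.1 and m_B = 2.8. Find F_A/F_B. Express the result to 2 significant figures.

Δm = 3.1 − (2.8) = 0.3
Flux ratio = 10^(−0.4 Δm) = 10^(−0.4 × 0.3) = 10^-0.120 = 0.7586

F_A/F_B ≈ 0.76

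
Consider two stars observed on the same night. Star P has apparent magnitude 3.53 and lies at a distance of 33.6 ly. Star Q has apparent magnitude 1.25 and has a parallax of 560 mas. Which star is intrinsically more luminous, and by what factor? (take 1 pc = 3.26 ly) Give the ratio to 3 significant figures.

Star P: d = 33.6 ly / 3.26 = 10.31 pc
Star P: M = m − 5 log₁₀ d + 5 = 3.53 − 5·1.0131 + 5 = 3.464
Star Q: p = 560 mas = 0.560″ → d = 1/p = 1.786 pc
Star Q: M = m − 5 log₁₀ d + 5 = 1.25 − 5·0.2518 + 5 = 4.991
ΔM = M_P − M_Q = 3.464 − (4.991) = -1.527; smaller M is more luminous → Star P.
L ratio = 10^(0.4 |ΔM|) = 10^0.611 = 4.080

Star P is more luminous, by a factor of 4.08.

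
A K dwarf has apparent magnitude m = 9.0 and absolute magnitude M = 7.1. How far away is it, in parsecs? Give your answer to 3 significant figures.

d ≈ 24.0 pc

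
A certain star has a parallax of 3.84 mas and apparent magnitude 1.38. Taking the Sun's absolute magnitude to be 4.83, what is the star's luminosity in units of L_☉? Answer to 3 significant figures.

L/L_☉ ≈ 16300

d = 1/p = 1000/3.84 mas = 260.4 pc
M = m − 5 log₁₀ d + 5 = 1.38 − 5·2.4157 + 5 = -5.698
M − M_☉ = -5.698 − 4.83 = -10.528
L/L_☉ = 10^(−0.4 × -10.528) = 16270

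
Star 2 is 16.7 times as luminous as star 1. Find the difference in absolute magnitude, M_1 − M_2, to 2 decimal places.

Pogson: ΔM = −2.5 log₁₀(ratio) = −2.5 log₁₀(16.7) = −2.5 × 1.2227 = -3.057
Star 2 is brighter so has the smaller magnitude: M_1 − M_2 is positive.

M_1 − M_2 ≈ 3.06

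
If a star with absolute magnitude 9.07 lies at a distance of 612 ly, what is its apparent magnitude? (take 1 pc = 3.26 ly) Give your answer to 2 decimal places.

d = 612 ly / 3.26 = 187.7 pc
m = M + 5 log₁₀ d − 5 = 9.07 + 5·2.2735 − 5 = 15.438

m ≈ 15.44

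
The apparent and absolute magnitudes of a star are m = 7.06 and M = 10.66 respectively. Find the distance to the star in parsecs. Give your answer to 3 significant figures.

μ = m − M = -3.600
m − M = 5 log₁₀ d − 5
log₁₀ d = (m − M)/5 + 1 = 0.2800
d = 10^0.2800 = 1.905 pc

d ≈ 1.91 pc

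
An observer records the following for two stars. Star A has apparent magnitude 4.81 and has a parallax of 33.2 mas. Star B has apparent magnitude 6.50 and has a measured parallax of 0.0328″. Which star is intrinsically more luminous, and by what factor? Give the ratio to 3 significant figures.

Star A is more luminous, by a factor of 4.63.

Star A: p = 33.2 mas = 0.0332″ → d = 1/p = 30.12 pc
Star A: M = m − 5 log₁₀ d + 5 = 4.81 − 5·1.4789 + 5 = 2.416
Star B: d = 1/p = 1/0.0328″ = 30.49 pc
Star B: M = m − 5 log₁₀ d + 5 = 6.50 − 5·1.4841 + 5 = 4.079
ΔM = M_A − M_B = 2.416 − (4.079) = -1.664; smaller M is more luminous → Star A.
L ratio = 10^(0.4 |ΔM|) = 10^0.665 = 4.629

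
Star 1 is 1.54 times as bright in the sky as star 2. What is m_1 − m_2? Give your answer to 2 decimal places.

Pogson: Δm = −2.5 log₁₀(ratio) = −2.5 log₁₀(1.54) = −2.5 × 0.1875 = -0.469
Star 1 is brighter, so it has the smaller magnitude: the difference is negative.

m_1 − m_2 ≈ -0.47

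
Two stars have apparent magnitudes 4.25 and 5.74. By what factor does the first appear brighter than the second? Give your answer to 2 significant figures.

3.9

Δm = 4.25 − (5.74) = -1.49
Flux ratio = 10^(−0.4 Δm) = 10^(−0.4 × -1.49) = 10^0.596 = 3.945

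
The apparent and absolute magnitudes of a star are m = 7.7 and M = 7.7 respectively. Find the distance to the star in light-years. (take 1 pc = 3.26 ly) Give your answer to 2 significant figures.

d ≈ 33 ly

Distance modulus: m − M = 7.7 − (7.7) = 0.000
m − M = 5 log₁₀ d − 5
log₁₀ d = (m − M)/5 + 1 = 1.0000
d = 10^1.0000 = 10.00 pc
= 32.60 ly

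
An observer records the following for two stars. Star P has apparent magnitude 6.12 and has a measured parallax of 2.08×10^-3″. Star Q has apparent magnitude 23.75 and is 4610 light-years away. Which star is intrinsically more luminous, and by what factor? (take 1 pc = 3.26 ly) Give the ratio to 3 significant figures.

Star P: d = 1/p = 1/2.08×10^-3″ = 480.8 pc
Star P: M = m − 5 log₁₀ d + 5 = 6.12 − 5·2.6819 + 5 = -2.290
Star Q: d = 4610 ly / 3.26 = 1414 pc
Star Q: M = m − 5 log₁₀ d + 5 = 23.75 − 5·3.1505 + 5 = 12.998
ΔM = M_P − M_Q = -2.290 − (12.998) = -15.287; smaller M is more luminous → Star P.
L ratio = 10^(0.4 |ΔM|) = 10^6.115 = 1.303×10^6

Star P is more luminous, by a factor of 1.30×10^6.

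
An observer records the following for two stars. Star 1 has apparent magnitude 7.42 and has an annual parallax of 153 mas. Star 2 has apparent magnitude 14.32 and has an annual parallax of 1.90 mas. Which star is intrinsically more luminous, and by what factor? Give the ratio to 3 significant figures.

Star 2 is more luminous, by a factor of 11.3.

Star 1: p = 153 mas = 0.153″ → d = 1/p = 6.536 pc
Star 1: M = m − 5 log₁₀ d + 5 = 7.42 − 5·0.8153 + 5 = 8.343
Star 2: p = 1.90 mas = 1.90×10^-3″ → d = 1/p = 526.3 pc
Star 2: M = m − 5 log₁₀ d + 5 = 14.32 − 5·2.7212 + 5 = 5.714
ΔM = M_1 − M_2 = 8.343 − (5.714) = 2.630; smaller M is more luminous → Star 2.
L ratio = 10^(0.4 |ΔM|) = 10^1.052 = 11.27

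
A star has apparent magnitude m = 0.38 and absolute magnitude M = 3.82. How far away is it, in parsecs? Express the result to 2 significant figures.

d ≈ 2.1 pc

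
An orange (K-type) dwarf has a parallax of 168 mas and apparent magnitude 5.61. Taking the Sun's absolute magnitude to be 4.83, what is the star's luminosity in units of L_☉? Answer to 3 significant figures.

d = 1/p = 1000/168 mas = 5.952 pc
M = m − 5 log₁₀ d + 5 = 5.61 − 5·0.7747 + 5 = 6.737
M − M_☉ = 6.737 − 4.83 = 1.907
L/L_☉ = 10^(−0.4 × 1.907) = 0.1727

L/L_☉ ≈ 0.173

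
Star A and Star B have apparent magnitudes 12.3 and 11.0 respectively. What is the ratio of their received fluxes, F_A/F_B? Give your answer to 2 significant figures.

F_A/F_B ≈ 0.30

Δm = 12.3 − (11.0) = 1.3
Flux ratio = 10^(−0.4 Δm) = 10^(−0.4 × 1.3) = 10^-0.520 = 0.3020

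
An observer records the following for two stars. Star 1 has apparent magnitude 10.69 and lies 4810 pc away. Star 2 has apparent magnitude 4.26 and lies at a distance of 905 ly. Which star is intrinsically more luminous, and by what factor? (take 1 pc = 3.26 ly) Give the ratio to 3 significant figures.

Star 2 is more luminous, by a factor of 1.24.

Star 1: M = m − 5 log₁₀ d + 5 = 10.69 − 5·3.6821 + 5 = -2.721
Star 2: d = 905 ly / 3.26 = 277.6 pc
Star 2: M = m − 5 log₁₀ d + 5 = 4.26 − 5·2.4434 + 5 = -2.957
ΔM = M_1 − M_2 = -2.721 − (-2.957) = 0.236; smaller M is more luminous → Star 2.
L ratio = 10^(0.4 |ΔM|) = 10^0.095 = 1.243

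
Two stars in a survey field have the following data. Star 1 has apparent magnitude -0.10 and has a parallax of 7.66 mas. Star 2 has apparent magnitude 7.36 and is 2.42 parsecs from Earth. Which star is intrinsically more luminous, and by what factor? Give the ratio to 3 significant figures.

Star 1: p = 7.66 mas = 7.66×10^-3″ → d = 1/p = 130.5 pc
Star 1: M = m − 5 log₁₀ d + 5 = -0.10 − 5·2.1158 + 5 = -5.679
Star 2: M = m − 5 log₁₀ d + 5 = 7.36 − 5·0.3838 + 5 = 10.441
ΔM = M_1 − M_2 = -5.679 − (10.441) = -16.120; smaller M is more luminous → Star 1.
L ratio = 10^(0.4 |ΔM|) = 10^6.448 = 2.805×10^6

Star 1 is more luminous, by a factor of 2.80×10^6.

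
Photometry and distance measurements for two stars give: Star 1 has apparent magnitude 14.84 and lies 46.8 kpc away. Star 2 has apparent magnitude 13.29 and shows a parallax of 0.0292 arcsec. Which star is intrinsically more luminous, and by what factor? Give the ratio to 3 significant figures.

Star 1: d = 46.8 kpc = 46800 pc
Star 1: M = m − 5 log₁₀ d + 5 = 14.84 − 5·4.6702 + 5 = -3.511
Star 2: d = 1/p = 1/0.0292″ = 34.25 pc
Star 2: M = m − 5 log₁₀ d + 5 = 13.29 − 5·1.5346 + 5 = 10.617
ΔM = M_1 − M_2 = -3.511 − (10.617) = -14.128; smaller M is more luminous → Star 1.
L ratio = 10^(0.4 |ΔM|) = 10^5.651 = 448000

Star 1 is more luminous, by a factor of 448000.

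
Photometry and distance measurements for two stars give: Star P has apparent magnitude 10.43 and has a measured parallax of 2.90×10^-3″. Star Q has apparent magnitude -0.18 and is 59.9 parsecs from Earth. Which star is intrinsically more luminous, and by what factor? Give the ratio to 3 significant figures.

Star P: d = 1/p = 1/2.90×10^-3″ = 344.8 pc
Star P: M = m − 5 log₁₀ d + 5 = 10.43 − 5·2.5376 + 5 = 2.742
Star Q: M = m − 5 log₁₀ d + 5 = -0.18 − 5·1.7774 + 5 = -4.067
ΔM = M_P − M_Q = 2.742 − (-4.067) = 6.809; smaller M is more luminous → Star Q.
L ratio = 10^(0.4 |ΔM|) = 10^2.724 = 529.2

Star Q is more luminous, by a factor of 529.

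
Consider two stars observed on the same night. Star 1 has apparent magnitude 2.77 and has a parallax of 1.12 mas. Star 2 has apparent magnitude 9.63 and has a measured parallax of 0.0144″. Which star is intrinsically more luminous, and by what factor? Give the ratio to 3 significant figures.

Star 1 is more luminous, by a factor of 91700.

Star 1: p = 1.12 mas = 1.12×10^-3″ → d = 1/p = 892.9 pc
Star 1: M = m − 5 log₁₀ d + 5 = 2.77 − 5·2.9508 + 5 = -6.984
Star 2: d = 1/p = 1/0.0144″ = 69.44 pc
Star 2: M = m − 5 log₁₀ d + 5 = 9.63 − 5·1.8416 + 5 = 5.422
ΔM = M_1 − M_2 = -6.984 − (5.422) = -12.406; smaller M is more luminous → Star 1.
L ratio = 10^(0.4 |ΔM|) = 10^4.962 = 91680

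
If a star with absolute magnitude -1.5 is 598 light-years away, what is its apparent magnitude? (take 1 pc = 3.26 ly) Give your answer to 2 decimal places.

d = 598 ly / 3.26 = 183.4 pc
m = M + 5 log₁₀ d − 5 = -1.5 + 5·2.2635 − 5 = 4.817

m ≈ 4.82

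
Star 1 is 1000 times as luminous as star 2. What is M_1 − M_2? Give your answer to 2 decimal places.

M_1 − M_2 ≈ -7.50

Pogson: ΔM = −2.5 log₁₀(ratio) = −2.5 log₁₀(1000) = −2.5 × 3.0000 = -7.500
Star 1 is brighter, so it has the smaller magnitude: the difference is negative.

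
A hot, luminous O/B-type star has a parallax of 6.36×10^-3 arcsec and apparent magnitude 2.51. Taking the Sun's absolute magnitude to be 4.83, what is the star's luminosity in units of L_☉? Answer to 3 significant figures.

L/L_☉ ≈ 2090

d = 1/p = 1/6.36×10^-3″ = 157.2 pc
M = m − 5 log₁₀ d + 5 = 2.51 − 5·2.1965 + 5 = -3.473
M − M_☉ = -3.473 − 4.83 = -8.303
L/L_☉ = 10^(−0.4 × -8.303) = 2095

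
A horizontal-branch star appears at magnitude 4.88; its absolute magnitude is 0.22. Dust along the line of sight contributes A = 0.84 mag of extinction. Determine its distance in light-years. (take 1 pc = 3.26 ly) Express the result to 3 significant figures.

d ≈ 189 ly

m − M = 5 log₁₀(d/10 pc) + A  ⇒  4.88 − (0.22) − 0.84 = 5 log₁₀(d/10)
3.820 = 5 log₁₀(d/10)
log₁₀ d = (m − M − A)/5 + 1 = 1.7640
d = 10^1.7640 = 58.08 pc
= 189.3 ly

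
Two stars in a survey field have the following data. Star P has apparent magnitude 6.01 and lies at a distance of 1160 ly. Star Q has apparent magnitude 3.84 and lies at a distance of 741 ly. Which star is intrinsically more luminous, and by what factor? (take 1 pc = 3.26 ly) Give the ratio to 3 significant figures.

Star Q is more luminous, by a factor of 3.01.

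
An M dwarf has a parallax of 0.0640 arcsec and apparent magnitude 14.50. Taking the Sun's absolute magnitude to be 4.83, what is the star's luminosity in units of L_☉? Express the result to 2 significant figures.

L/L_☉ ≈ 3.3×10^-4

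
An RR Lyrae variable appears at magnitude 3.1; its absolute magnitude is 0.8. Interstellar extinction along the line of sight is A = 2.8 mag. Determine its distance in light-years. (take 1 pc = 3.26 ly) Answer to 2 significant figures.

m − M = 5 log₁₀(d/10 pc) + A  ⇒  3.1 − (0.8) − 2.8 = 5 log₁₀(d/10)
-0.500 = 5 log₁₀(d/10)
log₁₀ d = (m − M − A)/5 + 1 = 0.9000
d = 10^0.9000 = 7.943 pc
= 25.90 ly

d ≈ 26 ly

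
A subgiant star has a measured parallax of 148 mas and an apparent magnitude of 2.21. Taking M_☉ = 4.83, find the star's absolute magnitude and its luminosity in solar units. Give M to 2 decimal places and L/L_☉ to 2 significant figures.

M ≈ 3.06; L/L_☉ ≈ 5.1

d = 1/p = 1000/148 mas = 6.757 pc
M = m − 5 log₁₀ d + 5 = 2.21 − 5·0.8297 + 5 = 3.061
M − M_☉ = 3.061 − 4.83 = -1.769
L/L_☉ = 10^(−0.4 × -1.769) = 5.099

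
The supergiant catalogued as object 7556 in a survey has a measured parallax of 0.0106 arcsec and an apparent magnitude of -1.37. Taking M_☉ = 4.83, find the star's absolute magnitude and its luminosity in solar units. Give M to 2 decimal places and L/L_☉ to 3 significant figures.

M ≈ -6.24; L/L_☉ ≈ 26900

d = 1/p = 1/0.0106″ = 94.34 pc
M = m − 5 log₁₀ d + 5 = -1.37 − 5·1.9747 + 5 = -6.243
M − M_☉ = -6.243 − 4.83 = -11.073
L/L_☉ = 10^(−0.4 × -11.073) = 26880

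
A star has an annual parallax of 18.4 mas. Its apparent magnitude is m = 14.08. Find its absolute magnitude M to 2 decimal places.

p = 18.4 mas = 0.0184″ → d = 1/p = 54.35 pc
5 log₁₀(d/10 pc) = 5 log₁₀(54.35) − 5 = 3.676
M = m − 5 log₁₀(d/10) = 14.08 − 3.676 = 10.404

M ≈ 10.40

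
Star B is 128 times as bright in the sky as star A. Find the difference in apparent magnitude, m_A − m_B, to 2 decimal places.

m_A − m_B ≈ 5.27

Pogson: Δm = −2.5 log₁₀(ratio) = −2.5 log₁₀(128) = −2.5 × 2.1072 = -5.268
Star B is brighter so has the smaller magnitude: m_A − m_B is positive.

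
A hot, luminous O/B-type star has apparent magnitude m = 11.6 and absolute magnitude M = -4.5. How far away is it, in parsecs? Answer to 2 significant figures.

Distance modulus: m − M = 11.6 − (-4.5) = 16.100
m − M = 5 log₁₀ d − 5
log₁₀ d = (m − M)/5 + 1 = 4.2200
d = 10^4.2200 = 16600 pc

d ≈ 17000 pc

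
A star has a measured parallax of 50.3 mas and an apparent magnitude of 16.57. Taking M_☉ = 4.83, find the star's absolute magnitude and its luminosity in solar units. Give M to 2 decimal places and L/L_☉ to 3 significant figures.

M ≈ 15.08; L/L_☉ ≈ 7.96×10^-5

d = 1/p = 1000/50.3 mas = 19.88 pc
M = m − 5 log₁₀ d + 5 = 16.57 − 5·1.2984 + 5 = 15.078
M − M_☉ = 15.078 − 4.83 = 10.248
L/L_☉ = 10^(−0.4 × 10.248) = 7.959×10^-5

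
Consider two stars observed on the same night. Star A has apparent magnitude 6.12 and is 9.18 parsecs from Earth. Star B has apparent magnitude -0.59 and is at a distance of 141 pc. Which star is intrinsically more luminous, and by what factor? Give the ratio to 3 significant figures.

Star A: M = m − 5 log₁₀ d + 5 = 6.12 − 5·0.9628 + 5 = 6.306
Star B: M = m − 5 log₁₀ d + 5 = -0.59 − 5·2.1492 + 5 = -6.336
ΔM = M_A − M_B = 6.306 − (-6.336) = 12.642; smaller M is more luminous → Star B.
L ratio = 10^(0.4 |ΔM|) = 10^5.057 = 114000

Star B is more luminous, by a factor of 114000.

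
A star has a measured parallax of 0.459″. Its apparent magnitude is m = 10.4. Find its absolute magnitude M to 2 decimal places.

M ≈ 13.71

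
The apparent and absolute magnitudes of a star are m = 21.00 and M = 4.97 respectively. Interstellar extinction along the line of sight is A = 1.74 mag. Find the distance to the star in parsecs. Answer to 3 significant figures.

d ≈ 7210 pc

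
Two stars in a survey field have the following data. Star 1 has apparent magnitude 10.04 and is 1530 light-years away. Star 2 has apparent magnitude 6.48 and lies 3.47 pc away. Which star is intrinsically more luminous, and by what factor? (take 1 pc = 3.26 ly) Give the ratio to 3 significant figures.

Star 1: d = 1530 ly / 3.26 = 469.3 pc
Star 1: M = m − 5 log₁₀ d + 5 = 10.04 − 5·2.6715 + 5 = 1.683
Star 2: M = m − 5 log₁₀ d + 5 = 6.48 − 5·0.5403 + 5 = 8.778
ΔM = M_1 − M_2 = 1.683 − (8.778) = -7.096; smaller M is more luminous → Star 1.
L ratio = 10^(0.4 |ΔM|) = 10^2.838 = 689.1

Star 1 is more luminous, by a factor of 689.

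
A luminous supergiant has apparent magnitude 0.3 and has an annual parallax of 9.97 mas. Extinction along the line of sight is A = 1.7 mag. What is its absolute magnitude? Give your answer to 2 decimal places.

p = 9.97 mas = 9.97×10^-3″ → d = 1/p = 100.3 pc
5 log₁₀(d/10 pc) = 5 log₁₀(100.3) − 5 = 5.007
M = m − 5 log₁₀(d/10) − A = 0.3 − 5.007 − 1.7 = -6.407

M ≈ -6.41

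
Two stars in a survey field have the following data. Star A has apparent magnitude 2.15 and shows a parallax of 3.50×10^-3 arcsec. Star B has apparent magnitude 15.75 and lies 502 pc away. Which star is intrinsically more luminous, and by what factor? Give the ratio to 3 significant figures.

Star A: d = 1/p = 1/3.50×10^-3″ = 285.7 pc
Star A: M = m − 5 log₁₀ d + 5 = 2.15 − 5·2.4559 + 5 = -5.130
Star B: M = m − 5 log₁₀ d + 5 = 15.75 − 5·2.7007 + 5 = 7.246
ΔM = M_A − M_B = -5.130 − (7.246) = -12.376; smaller M is more luminous → Star A.
L ratio = 10^(0.4 |ΔM|) = 10^4.950 = 89220

Star A is more luminous, by a factor of 89200.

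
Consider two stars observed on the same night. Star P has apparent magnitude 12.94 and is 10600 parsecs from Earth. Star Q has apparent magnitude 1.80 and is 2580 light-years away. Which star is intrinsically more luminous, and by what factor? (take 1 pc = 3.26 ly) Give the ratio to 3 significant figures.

Star Q is more luminous, by a factor of 159.

Star P: M = m − 5 log₁₀ d + 5 = 12.94 − 5·4.0253 + 5 = -2.187
Star Q: d = 2580 ly / 3.26 = 791.4 pc
Star Q: M = m − 5 log₁₀ d + 5 = 1.80 − 5·2.8984 + 5 = -7.692
ΔM = M_P − M_Q = -2.187 − (-7.692) = 5.505; smaller M is more luminous → Star Q.
L ratio = 10^(0.4 |ΔM|) = 10^2.202 = 159.3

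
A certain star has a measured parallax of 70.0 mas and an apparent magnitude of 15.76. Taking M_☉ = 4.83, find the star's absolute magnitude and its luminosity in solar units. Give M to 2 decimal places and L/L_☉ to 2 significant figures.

M ≈ 14.99; L/L_☉ ≈ 8.7×10^-5

d = 1/p = 1000/70.0 mas = 14.29 pc
M = m − 5 log₁₀ d + 5 = 15.76 − 5·1.1549 + 5 = 14.985
M − M_☉ = 14.985 − 4.83 = 10.155
L/L_☉ = 10^(−0.4 × 10.155) = 8.666×10^-5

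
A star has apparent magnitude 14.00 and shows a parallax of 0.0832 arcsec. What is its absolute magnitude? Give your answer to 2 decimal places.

d = 1/p = 1/0.0832″ = 12.02 pc
5 log₁₀(d/10 pc) = 5 log₁₀(12.02) − 5 = 0.399
M = m − 5 log₁₀(d/10) = 14.00 − 0.399 = 13.601

M ≈ 13.60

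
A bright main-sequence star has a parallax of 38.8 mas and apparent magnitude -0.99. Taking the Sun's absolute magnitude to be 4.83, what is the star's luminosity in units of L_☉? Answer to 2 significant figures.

L/L_☉ ≈ 1400

d = 1/p = 1000/38.8 mas = 25.77 pc
M = m − 5 log₁₀ d + 5 = -0.99 − 5·1.4112 + 5 = -3.046
M − M_☉ = -3.046 − 4.83 = -7.876
L/L_☉ = 10^(−0.4 × -7.876) = 1414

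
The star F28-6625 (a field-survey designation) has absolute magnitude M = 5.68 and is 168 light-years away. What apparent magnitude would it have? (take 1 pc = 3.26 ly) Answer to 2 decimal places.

d = 168 ly / 3.26 = 51.53 pc
m = M + 5 log₁₀ d − 5 = 5.68 + 5·1.7121 − 5 = 9.240

m ≈ 9.24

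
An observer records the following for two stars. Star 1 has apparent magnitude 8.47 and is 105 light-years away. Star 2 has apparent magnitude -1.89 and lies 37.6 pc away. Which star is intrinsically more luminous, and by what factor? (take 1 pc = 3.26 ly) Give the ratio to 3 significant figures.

Star 2 is more luminous, by a factor of 19000.

Star 1: d = 105 ly / 3.26 = 32.21 pc
Star 1: M = m − 5 log₁₀ d + 5 = 8.47 − 5·1.5080 + 5 = 5.930
Star 2: M = m − 5 log₁₀ d + 5 = -1.89 − 5·1.5752 + 5 = -4.766
ΔM = M_1 − M_2 = 5.930 − (-4.766) = 10.696; smaller M is more luminous → Star 2.
L ratio = 10^(0.4 |ΔM|) = 10^4.278 = 18990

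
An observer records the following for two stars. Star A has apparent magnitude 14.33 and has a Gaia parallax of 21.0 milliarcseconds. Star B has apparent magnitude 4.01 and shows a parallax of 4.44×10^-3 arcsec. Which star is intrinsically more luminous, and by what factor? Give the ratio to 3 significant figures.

Star B is more luminous, by a factor of 300000.

Star A: p = 21.0 mas = 0.0210″ → d = 1/p = 47.62 pc
Star A: M = m − 5 log₁₀ d + 5 = 14.33 − 5·1.6778 + 5 = 10.941
Star B: d = 1/p = 1/4.44×10^-3″ = 225.2 pc
Star B: M = m − 5 log₁₀ d + 5 = 4.01 − 5·2.3526 + 5 = -2.753
ΔM = M_A − M_B = 10.941 − (-2.753) = 13.694; smaller M is more luminous → Star B.
L ratio = 10^(0.4 |ΔM|) = 10^5.478 = 300400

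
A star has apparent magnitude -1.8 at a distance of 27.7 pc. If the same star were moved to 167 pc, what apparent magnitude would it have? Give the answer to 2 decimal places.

Flux ∝ 1/d², so Δm = 5 log₁₀(d₂/d₁) = 5 log₁₀(167/27.7) = 3.901
m₂ = m₁ + Δm = -1.8 + (3.901) = 2.101

m ≈ 2.10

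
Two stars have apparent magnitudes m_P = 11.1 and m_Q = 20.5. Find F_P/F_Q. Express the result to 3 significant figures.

F_P/F_Q ≈ 5750

Magnitude difference = -9.4
Flux ratio = 10^(−0.4 Δm) = 10^(−0.4 × -9.4) = 10^3.760 = 5754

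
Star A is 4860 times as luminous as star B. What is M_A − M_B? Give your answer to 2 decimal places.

M_A − M_B ≈ -9.22

Pogson: ΔM = −2.5 log₁₀(ratio) = −2.5 log₁₀(4860) = −2.5 × 3.6866 = -9.217
Star A is brighter, so it has the smaller magnitude: the difference is negative.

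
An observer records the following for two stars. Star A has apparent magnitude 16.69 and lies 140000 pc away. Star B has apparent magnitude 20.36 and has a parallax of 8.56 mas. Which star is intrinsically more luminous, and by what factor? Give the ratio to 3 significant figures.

Star A is more luminous, by a factor of 4.22×10^7.

Star A: M = m − 5 log₁₀ d + 5 = 16.69 − 5·5.1461 + 5 = -4.041
Star B: p = 8.56 mas = 8.56×10^-3″ → d = 1/p = 116.8 pc
Star B: M = m − 5 log₁₀ d + 5 = 20.36 − 5·2.0675 + 5 = 15.022
ΔM = M_A − M_B = -4.041 − (15.022) = -19.063; smaller M is more luminous → Star A.
L ratio = 10^(0.4 |ΔM|) = 10^7.625 = 4.219×10^7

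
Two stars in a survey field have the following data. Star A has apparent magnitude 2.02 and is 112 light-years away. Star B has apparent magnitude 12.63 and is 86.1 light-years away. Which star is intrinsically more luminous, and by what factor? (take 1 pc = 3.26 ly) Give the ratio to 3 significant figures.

Star A is more luminous, by a factor of 29700.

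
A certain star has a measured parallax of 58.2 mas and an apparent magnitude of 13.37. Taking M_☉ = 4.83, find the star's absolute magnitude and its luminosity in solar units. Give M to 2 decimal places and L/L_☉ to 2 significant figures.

M ≈ 12.19; L/L_☉ ≈ 1.1×10^-3

d = 1/p = 1000/58.2 mas = 17.18 pc
M = m − 5 log₁₀ d + 5 = 13.37 − 5·1.2351 + 5 = 12.195
M − M_☉ = 12.195 − 4.83 = 7.365
L/L_☉ = 10^(−0.4 × 7.365) = 1.133×10^-3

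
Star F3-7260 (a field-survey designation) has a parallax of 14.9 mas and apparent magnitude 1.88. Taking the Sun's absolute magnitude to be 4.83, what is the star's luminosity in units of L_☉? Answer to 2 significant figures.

d = 1/p = 1000/14.9 mas = 67.11 pc
M = m − 5 log₁₀ d + 5 = 1.88 − 5·1.8268 + 5 = -2.254
M − M_☉ = -2.254 − 4.83 = -7.084
L/L_☉ = 10^(−0.4 × -7.084) = 681.8

L/L_☉ ≈ 680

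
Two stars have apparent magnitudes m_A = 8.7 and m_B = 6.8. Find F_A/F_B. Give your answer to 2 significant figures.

F_A/F_B ≈ 0.17

Δm = 8.7 − (6.8) = 1.9
Flux ratio = 10^(−0.4 Δm) = 10^(−0.4 × 1.9) = 10^-0.760 = 0.1738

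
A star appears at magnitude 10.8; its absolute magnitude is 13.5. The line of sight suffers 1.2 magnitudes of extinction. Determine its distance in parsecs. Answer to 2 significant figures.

d ≈ 1.7 pc

m − M = 5 log₁₀(d/10 pc) + A  ⇒  10.8 − (13.5) − 1.2 = 5 log₁₀(d/10)
-3.900 = 5 log₁₀(d/10)
log₁₀ d = (m − M − A)/5 + 1 = 0.2200
d = 10^0.2200 = 1.660 pc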